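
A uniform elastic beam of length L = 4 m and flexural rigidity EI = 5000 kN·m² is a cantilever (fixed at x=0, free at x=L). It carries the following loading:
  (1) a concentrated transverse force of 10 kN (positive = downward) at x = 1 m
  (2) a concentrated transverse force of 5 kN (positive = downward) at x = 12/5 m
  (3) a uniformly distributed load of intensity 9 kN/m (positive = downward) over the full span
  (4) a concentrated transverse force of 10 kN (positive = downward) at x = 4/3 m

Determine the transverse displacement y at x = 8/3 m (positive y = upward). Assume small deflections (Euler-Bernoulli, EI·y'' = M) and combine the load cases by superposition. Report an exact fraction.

Load 1 — point force P=10 kN at a=1 m (b=L-a=3):
  y_1 = -Pa²(3x-a)/(6EI)  [x>a] = -10·1²·(3·(8/3)-1)/(6·5000) = -7/3000 m
Load 2 — point force P=5 kN at a=12/5 m (b=L-a=8/5):
  y_2 = -Pa²(3x-a)/(6EI)  [x>a] = -5·(12/5)²·(3·(8/3)-(12/5))/(6·5000) = -84/15625 m
Load 3 — uniform load w=9 kN/m over full span:
  y_3 = -wx²(x²-4Lx+6L²)/(24EI) = -9·(8/3)²·((8/3)²-4·4·(8/3)+6·4²)/(24·5000) = -544/16875 m
Load 4 — point force P=10 kN at a=4/3 m (b=L-a=8/3):
  y_4 = -Pa²(3x-a)/(6EI)  [x>a] = -10·(4/3)²·(3·(8/3)-(4/3))/(6·5000) = -8/2025 m
Superposition: y = Σ y_i = -444457/10125000 m ≈ -0.043897 m

y(8/3) = -444457/10125000 m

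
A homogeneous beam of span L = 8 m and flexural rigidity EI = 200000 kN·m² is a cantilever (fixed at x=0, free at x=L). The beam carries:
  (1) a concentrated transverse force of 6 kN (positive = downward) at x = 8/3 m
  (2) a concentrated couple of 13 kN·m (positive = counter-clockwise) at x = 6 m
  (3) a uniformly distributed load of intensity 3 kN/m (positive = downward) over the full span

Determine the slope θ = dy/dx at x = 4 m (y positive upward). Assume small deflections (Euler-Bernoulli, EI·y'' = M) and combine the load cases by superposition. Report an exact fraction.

Load 1 — point force P=6 kN at a=8/3 m (b=L-a=16/3):
  θ_1 = -Pa²/(2EI)  [x>a] = -6·(8/3)²/(2·200000) = -1/9375 rad
Load 2 — applied couple M₀=13 kN·m at a=6 m (b=L-a=2):
  θ_2 = M₀x/EI  [x≤a] = 13·4/200000 = 13/50000 rad
Load 3 — uniform load w=3 kN/m over full span:
  θ_3 = -wx(x²-3Lx+3L²)/(6EI) = -3·4·(4²-3·8·4+3·8²)/(6·200000) = -7/6250 rad
Superposition: θ = Σ θ_i = -29/30000 rad ≈ -0.000967 rad

θ(4) = -29/30000 rad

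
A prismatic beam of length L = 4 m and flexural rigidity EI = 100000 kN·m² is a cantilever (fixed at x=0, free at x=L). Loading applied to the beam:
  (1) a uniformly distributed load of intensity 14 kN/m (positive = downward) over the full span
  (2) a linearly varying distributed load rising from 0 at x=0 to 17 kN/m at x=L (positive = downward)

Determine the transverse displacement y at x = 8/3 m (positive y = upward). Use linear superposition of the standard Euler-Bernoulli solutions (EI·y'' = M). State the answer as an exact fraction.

y(8/3) = -53584/11390625 m

Load 1 — uniform load w=14 kN/m over full span:
  y_1 = -wx²(x²-4Lx+6L²)/(24EI) = -14·(8/3)²·((8/3)²-4·4·(8/3)+6·4²)/(24·100000) = -1904/759375 m
Load 2 — triangular load w₀=17 kN/m (0→w₀ over full span):
  y_2 = (w₀Lx³/12-w₀L²x²/6-w₀x⁵/(120L))/EI = (17·4·(8/3)³/12-17·4²·(8/3)²/6-17·(8/3)⁵/(120·4))/100000 = -25024/11390625 m
Superposition: y = Σ y_i = -53584/11390625 m ≈ -0.004704 m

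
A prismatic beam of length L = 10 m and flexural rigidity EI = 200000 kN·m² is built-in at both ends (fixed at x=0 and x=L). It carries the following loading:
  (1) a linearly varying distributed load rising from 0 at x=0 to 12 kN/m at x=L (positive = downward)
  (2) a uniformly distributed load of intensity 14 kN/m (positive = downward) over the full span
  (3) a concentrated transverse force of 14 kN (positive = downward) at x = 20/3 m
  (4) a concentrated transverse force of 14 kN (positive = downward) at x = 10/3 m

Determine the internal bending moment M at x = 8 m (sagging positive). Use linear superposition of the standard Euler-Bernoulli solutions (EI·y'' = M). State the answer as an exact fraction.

Load 1 — triangular load w₀=12 kN/m (0→w₀ over full span):
  M_1 = 3w₀Lx/20 - w₀L²/30 - w₀x³/(6L) = 3·12·10·8/20 - 12·10²/30 - 12·8³/(6·10) = 8/5 kN·m
Load 2 — uniform load w=14 kN/m over full span:
  M_2 = wLx/2 - wL²/12 - wx²/2 = 14·10·8/2 - 14·10²/12 - 14·8²/2 = -14/3 kN·m
Load 3 — point force P=14 kN at a=20/3 m (b=L-a=10/3):
  M_3 = Pa²(a+3b)(L-x)/L³ - Pa²b/L²  [x>a] = 14·(20/3)²·((20/3)+3·(10/3))·(10-8)/10³ - 14·(20/3)²·(10/3)/10² = 0 kN·m
Load 4 — point force P=14 kN at a=10/3 m (b=L-a=20/3):
  M_4 = Pa²(a+3b)(L-x)/L³ - Pa²b/L²  [x>a] = 14·(10/3)²·((10/3)+3·(20/3))·(10-8)/10³ - 14·(10/3)²·(20/3)/10² = -28/9 kN·m
Superposition: M = Σ M_i = -278/45 kN·m ≈ -6.177778 kN·m

M(8) = -278/45 kN·m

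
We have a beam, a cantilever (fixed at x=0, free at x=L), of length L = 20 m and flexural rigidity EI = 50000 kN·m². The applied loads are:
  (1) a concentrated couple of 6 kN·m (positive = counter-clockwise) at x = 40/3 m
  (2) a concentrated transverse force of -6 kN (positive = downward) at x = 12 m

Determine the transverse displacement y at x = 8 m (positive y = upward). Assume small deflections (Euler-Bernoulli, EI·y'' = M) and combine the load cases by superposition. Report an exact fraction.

y(8) = 124/3125 m

Load 1 — applied couple M₀=6 kN·m at a=40/3 m (b=L-a=20/3):
  y_1 = M₀x²/(2EI)  [x≤a] = 6·8²/(2·50000) = 12/3125 m
Load 2 — point force P=-6 kN at a=12 m (b=L-a=8):
  y_2 = -Px²(3a-x)/(6EI)  [x≤a] = -(-6)·8²·(3·12-8)/(6·50000) = 112/3125 m
Superposition: y = Σ y_i = 124/3125 m ≈ 0.039680 m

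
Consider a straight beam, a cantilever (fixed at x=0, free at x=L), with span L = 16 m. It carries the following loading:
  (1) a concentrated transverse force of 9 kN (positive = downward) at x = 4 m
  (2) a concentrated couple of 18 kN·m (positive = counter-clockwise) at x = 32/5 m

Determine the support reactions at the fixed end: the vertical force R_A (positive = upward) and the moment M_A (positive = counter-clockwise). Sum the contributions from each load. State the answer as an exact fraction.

Load 1 — point force P=9 kN at a=4 m (b=L-a=12):
  R_A = P = 9 kN
  M_A = Pa = 9·4 = 36 kN·m
Load 2 — applied couple M₀=18 kN·m at a=32/5 m (b=L-a=48/5):
  R_A = 0 kN
  M_A = -M₀ = -18 kN·m
Superposition: R_A = 9 kN, M_A = 18 kN·m

R_A = 9 kN, M_A = 18 kN·m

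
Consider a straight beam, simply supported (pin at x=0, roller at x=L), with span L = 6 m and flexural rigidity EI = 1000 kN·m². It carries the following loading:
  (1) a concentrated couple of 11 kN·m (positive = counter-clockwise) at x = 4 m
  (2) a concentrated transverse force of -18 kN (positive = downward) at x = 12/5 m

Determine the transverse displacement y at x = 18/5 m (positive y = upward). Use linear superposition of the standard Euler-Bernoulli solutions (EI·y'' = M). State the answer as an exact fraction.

y(18/5) = 18237/312500 m

Load 1 — applied couple M₀=11 kN·m at a=4 m (b=L-a=2):
  y_1 = (M₀x³/(6L)+C₁x)/EI  [x≤a] with C₁=M₀(3b²-L²)/(6L)=-22/3 = (11·(18/5)³/(6·6)+(-22/3)·(18/5))/1000 = -759/62500 m
Load 2 — point force P=-18 kN at a=12/5 m (b=L-a=18/5):
  y_2 = -Pa(L-x)(2Lx-a²-x²)/(6LEI)  [x>a] = -(-18)·(12/5)·(6-(18/5))·(2·6·(18/5)-(12/5)²-(18/5)²)/(6·6·1000) = 5508/78125 m
Superposition: y = Σ y_i = 18237/312500 m ≈ 0.058358 m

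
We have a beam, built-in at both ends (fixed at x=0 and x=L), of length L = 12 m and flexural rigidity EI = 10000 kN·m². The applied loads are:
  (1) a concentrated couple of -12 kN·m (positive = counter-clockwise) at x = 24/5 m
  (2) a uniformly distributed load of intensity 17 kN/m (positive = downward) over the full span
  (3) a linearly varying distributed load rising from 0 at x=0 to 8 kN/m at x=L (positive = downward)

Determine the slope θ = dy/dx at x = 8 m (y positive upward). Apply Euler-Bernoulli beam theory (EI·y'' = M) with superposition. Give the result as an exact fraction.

Load 1 — applied couple M₀=-12 kN·m at a=24/5 m (b=L-a=36/5):
  θ_1 = (R_Ax²/2 - M_Ax - M₀(x-a))/EI  [x>a] with R_A=-36/25, M_A=-36/25 = ((-36/25)·8²/2 - (-36/25)·8 - (-12)·(8-(24/5)))/10000 = 6/15625 rad
Load 2 — uniform load w=17 kN/m over full span:
  θ_2 = -wx(L-x)(L-2x)/(12EI) = -17·8·(12-8)·(12-2·8)/(12·10000) = 34/1875 rad
Load 3 — triangular load w₀=8 kN/m (0→w₀ over full span):
  θ_3 = -w₀(2x(L-x)(L-2x)(x+2L)+x²(L-x)²)/(120LEI) = -8·(2·8·(12-8)·(12-2·8)·(8+2·12)+8²·(12-8)²)/(120·12·10000) = 112/28125 rad
Superposition: θ = Σ θ_i = 3164/140625 rad ≈ 0.022500 rad

θ(8) = 3164/140625 rad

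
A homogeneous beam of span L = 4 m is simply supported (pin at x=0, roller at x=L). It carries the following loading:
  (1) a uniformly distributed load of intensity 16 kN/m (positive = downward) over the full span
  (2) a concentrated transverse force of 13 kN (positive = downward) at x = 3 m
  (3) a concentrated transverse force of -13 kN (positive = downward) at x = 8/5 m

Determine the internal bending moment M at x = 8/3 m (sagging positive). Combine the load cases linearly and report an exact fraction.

Load 1 — uniform load w=16 kN/m over full span:
  M_1 = wx(L-x)/2 = 16·(8/3)·(4-(8/3))/2 = 256/9 kN·m
Load 2 — point force P=13 kN at a=3 m (b=L-a=1):
  M_2 = Pbx/L  [x≤a] = 13·1·(8/3)/4 = 26/3 kN·m
Load 3 — point force P=-13 kN at a=8/5 m (b=L-a=12/5):
  M_3 = Pa(L-x)/L  [x>a] = (-13)·(8/5)·(4-(8/3))/4 = -104/15 kN·m
Superposition: M = Σ M_i = 1358/45 kN·m ≈ 30.177778 kN·m

M(8/3) = 1358/45 kN·m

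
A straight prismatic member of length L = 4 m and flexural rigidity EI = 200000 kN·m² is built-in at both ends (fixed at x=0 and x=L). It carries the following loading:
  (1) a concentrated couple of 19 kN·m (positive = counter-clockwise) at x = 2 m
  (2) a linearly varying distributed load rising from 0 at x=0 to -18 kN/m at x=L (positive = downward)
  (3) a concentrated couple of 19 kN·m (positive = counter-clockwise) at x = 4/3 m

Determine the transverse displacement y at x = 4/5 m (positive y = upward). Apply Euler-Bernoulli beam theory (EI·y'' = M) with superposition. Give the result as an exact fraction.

Load 1 — applied couple M₀=19 kN·m at a=2 m (b=L-a=2):
  y_1 = (R_Ax³/6 - M_Ax²/2)/EI  [x≤a] with R_A=57/8, M_A=19/4 = ((57/8)·(4/5)³/6 - (19/4)·(4/5)²/2)/200000 = -57/12500000 m
Load 2 — triangular load w₀=-18 kN/m (0→w₀ over full span):
  y_2 = -w₀x²(L-x)²(x+2L)/(120LEI) = -(-18)·(4/5)²·(4-(4/5))²·((4/5)+2·4)/(120·4·200000) = 528/48828125 m
Load 3 — applied couple M₀=19 kN·m at a=4/3 m (b=L-a=8/3):
  y_3 = (R_Ax³/6 - M_Ax²/2)/EI  [x≤a] with R_A=19/3, M_A=0 = ((19/3)·(4/5)³/6 - 0·(4/5)²/2)/200000 = 19/7031250 m
Superposition: y = Σ y_i = 125939/14062500000 m ≈ 0.000009 m

y(4/5) = 125939/14062500000 m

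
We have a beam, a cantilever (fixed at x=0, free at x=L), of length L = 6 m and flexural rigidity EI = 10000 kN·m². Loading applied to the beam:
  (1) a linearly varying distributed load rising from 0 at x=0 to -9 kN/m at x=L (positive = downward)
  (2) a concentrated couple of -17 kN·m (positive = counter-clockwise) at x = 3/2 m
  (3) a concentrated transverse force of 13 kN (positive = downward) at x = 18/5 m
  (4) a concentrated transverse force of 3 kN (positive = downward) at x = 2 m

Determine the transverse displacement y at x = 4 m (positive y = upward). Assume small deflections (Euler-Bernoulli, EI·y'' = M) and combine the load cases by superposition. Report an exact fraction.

y(4) = 250053/10000000 m

Load 1 — triangular load w₀=-9 kN/m (0→w₀ over full span):
  y_1 = (w₀Lx³/12-w₀L²x²/6-w₀x⁵/(120L))/EI = ((-9)·6·4³/12-(-9)·6²·4²/6-(-9)·4⁵/(120·6))/10000 = 184/3125 m
Load 2 — applied couple M₀=-17 kN·m at a=3/2 m (b=L-a=9/2):
  y_2 = M₀a(2x-a)/(2EI)  [x>a] = (-17)·(3/2)·(2·4-(3/2))/(2·10000) = -663/80000 m
Load 3 — point force P=13 kN at a=18/5 m (b=L-a=12/5):
  y_3 = -Pa²(3x-a)/(6EI)  [x>a] = -13·(18/5)²·(3·4-(18/5))/(6·10000) = -7371/312500 m
Load 4 — point force P=3 kN at a=2 m (b=L-a=4):
  y_4 = -Pa²(3x-a)/(6EI)  [x>a] = -3·2²·(3·4-2)/(6·10000) = -1/500 m
Superposition: y = Σ y_i = 250053/10000000 m ≈ 0.025005 m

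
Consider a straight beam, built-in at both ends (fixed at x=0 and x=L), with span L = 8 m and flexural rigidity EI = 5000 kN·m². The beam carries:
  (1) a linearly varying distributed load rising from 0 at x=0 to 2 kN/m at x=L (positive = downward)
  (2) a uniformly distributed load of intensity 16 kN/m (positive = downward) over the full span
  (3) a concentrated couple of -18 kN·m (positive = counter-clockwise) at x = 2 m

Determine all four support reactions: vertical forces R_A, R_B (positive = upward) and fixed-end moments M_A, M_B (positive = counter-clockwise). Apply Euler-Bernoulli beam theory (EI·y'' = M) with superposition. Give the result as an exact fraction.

Load 1 — triangular load w₀=2 kN/m (0→w₀ over full span):
  R_A = 3w₀L/20 = 3·2·8/20 = 12/5 kN
  M_A = w₀L²/30 = 2·8²/30 = 64/15 kN·m
  R_B = 7w₀L/20 = 7·2·8/20 = 28/5 kN
  M_B = -w₀L²/20 = -2·8²/20 = -32/5 kN·m
Load 2 — uniform load w=16 kN/m over full span:
  R_A = wL/2 = 16·8/2 = 64 kN
  M_A = wL²/12 = 16·8²/12 = 256/3 kN·m
  R_B = wL/2 = 16·8/2 = 64 kN
  M_B = -wL²/12 = -16·8²/12 = -256/3 kN·m
Load 3 — applied couple M₀=-18 kN·m at a=2 m (b=L-a=6):
  R_A = 6M₀ab/L³ = 6·(-18)·2·6/8³ = -81/32 kN
  M_A = M₀b(2a-b)/L² = (-18)·6·(2·2-6)/8² = 27/8 kN·m
  R_B = -6M₀ab/L³ = -6·(-18)·2·6/8³ = 81/32 kN
  M_B = M₀a(2b-a)/L² = (-18)·2·(2·6-2)/8² = -45/8 kN·m
Superposition: R_A = 10219/160 kN, M_A = 3719/40 kN·m, R_B = 11541/160 kN, M_B = -11683/120 kN·m

R_A = 10219/160 kN, M_A = 3719/40 kN·m, R_B = 11541/160 kN, M_B = -11683/120 kN·m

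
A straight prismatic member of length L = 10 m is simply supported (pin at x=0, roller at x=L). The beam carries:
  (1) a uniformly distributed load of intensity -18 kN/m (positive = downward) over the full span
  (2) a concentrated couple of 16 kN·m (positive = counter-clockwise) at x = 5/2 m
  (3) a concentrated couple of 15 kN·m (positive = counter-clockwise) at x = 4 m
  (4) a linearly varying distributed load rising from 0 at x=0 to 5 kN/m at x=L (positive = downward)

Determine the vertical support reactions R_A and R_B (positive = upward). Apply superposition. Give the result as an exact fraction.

Load 1 — uniform load w=-18 kN/m over full span:
  R_A = wL/2 = (-18)·10/2 = -90 kN
  R_B = wL/2 = (-18)·10/2 = -90 kN
Load 2 — applied couple M₀=16 kN·m at a=5/2 m (b=L-a=15/2):
  R_A = M₀/L = 16/10 = 8/5 kN
  R_B = -M₀/L = -16/10 = -8/5 kN
Load 3 — applied couple M₀=15 kN·m at a=4 m (b=L-a=6):
  R_A = M₀/L = 15/10 = 3/2 kN
  R_B = -M₀/L = -15/10 = -3/2 kN
Load 4 — triangular load w₀=5 kN/m (0→w₀ over full span):
  R_A = w₀L/6 = 5·10/6 = 25/3 kN
  R_B = w₀L/3 = 5·10/3 = 50/3 kN
Superposition: R_A = -2357/30 kN, R_B = -2293/30 kN

R_A = -2357/30 kN, R_B = -2293/30 kN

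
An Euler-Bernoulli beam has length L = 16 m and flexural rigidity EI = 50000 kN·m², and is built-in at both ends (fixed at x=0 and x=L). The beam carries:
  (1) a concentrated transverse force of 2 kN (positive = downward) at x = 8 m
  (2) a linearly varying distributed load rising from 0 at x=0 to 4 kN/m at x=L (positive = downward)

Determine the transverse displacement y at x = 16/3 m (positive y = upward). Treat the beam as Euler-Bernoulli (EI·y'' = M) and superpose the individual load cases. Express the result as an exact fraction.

y(16/3) = -64544/11390625 m

Load 1 — point force P=2 kN at a=8 m (b=L-a=8):
  y_1 = -Pb²x²(3aL-(3a+b)x)/(6L³EI)  [x≤a] = -2·8²·(16/3)²·(3·8·16-(3·8+8)·(16/3))/(6·16³·50000) = -32/50625 m
Load 2 — triangular load w₀=4 kN/m (0→w₀ over full span):
  y_2 = -w₀x²(L-x)²(x+2L)/(120LEI) = -4·(16/3)²·(16-(16/3))²·((16/3)+2·16)/(120·16·50000) = -57344/11390625 m
Superposition: y = Σ y_i = -64544/11390625 m ≈ -0.005666 m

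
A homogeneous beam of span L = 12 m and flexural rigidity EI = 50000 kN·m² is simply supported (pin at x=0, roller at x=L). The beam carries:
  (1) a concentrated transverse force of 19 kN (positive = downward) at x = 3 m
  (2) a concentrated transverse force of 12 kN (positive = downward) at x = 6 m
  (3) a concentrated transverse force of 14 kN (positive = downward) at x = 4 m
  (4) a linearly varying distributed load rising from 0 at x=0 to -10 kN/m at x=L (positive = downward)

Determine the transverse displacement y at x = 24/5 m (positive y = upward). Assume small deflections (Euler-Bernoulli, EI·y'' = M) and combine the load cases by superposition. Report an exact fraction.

y(24/5) = -290383/312500000 m

Load 1 — point force P=19 kN at a=3 m (b=L-a=9):
  y_1 = -Pa(L-x)(2Lx-a²-x²)/(6LEI)  [x>a] = -19·3·(12-(24/5))·(2·12·(24/5)-3²-(24/5)²)/(6·12·50000) = -118503/12500000 m
Load 2 — point force P=12 kN at a=6 m (b=L-a=6):
  y_2 = -Pbx(L²-b²-x²)/(6LEI)  [x≤a] = -12·6·(24/5)·(12²-6²-(24/5)²)/(6·12·50000) = -3186/390625 m
Load 3 — point force P=14 kN at a=4 m (b=L-a=8):
  y_3 = -Pa(L-x)(2Lx-a²-x²)/(6LEI)  [x>a] = -14·4·(12-(24/5))·(2·12·(24/5)-4²-(24/5)²)/(6·12·50000) = -3332/390625 m
Load 4 — triangular load w₀=-10 kN/m (0→w₀ over full span):
  y_4 = -w₀x(7L⁴-10L²x²+3x⁴)/(360LEI) = -(-10)·(24/5)·(7·12⁴-10·12²·(24/5)²+3·(24/5)⁴)/(360·12·50000) = 246456/9765625 m
Superposition: y = Σ y_i = -290383/312500000 m ≈ -0.000929 m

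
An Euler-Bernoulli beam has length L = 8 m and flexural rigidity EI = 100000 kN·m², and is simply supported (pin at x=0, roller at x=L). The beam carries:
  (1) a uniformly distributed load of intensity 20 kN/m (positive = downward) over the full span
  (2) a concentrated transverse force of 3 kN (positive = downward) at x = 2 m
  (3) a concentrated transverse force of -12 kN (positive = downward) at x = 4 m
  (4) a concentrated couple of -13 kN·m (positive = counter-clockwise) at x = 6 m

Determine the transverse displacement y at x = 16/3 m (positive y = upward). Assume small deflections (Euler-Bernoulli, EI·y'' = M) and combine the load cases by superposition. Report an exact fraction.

Load 1 — uniform load w=20 kN/m over full span:
  y_1 = -wx(L³-2Lx²+x³)/(24EI) = -20·(16/3)·(8³-2·8·(16/3)²+(16/3)³)/(24·100000) = -1408/151875 m
Load 2 — point force P=3 kN at a=2 m (b=L-a=6):
  y_2 = -Pa(L-x)(2Lx-a²-x²)/(6LEI)  [x>a] = -3·2·(8-(16/3))·(2·8·(16/3)-2²-(16/3)²)/(6·8·100000) = -119/675000 m
Load 3 — point force P=-12 kN at a=4 m (b=L-a=4):
  y_3 = -Pa(L-x)(2Lx-a²-x²)/(6LEI)  [x>a] = -(-12)·4·(8-(16/3))·(2·8·(16/3)-4²-(16/3)²)/(6·8·100000) = 92/84375 m
Load 4 — applied couple M₀=-13 kN·m at a=6 m (b=L-a=2):
  y_4 = (M₀x³/(6L)+C₁x)/EI  [x≤a] with C₁=M₀(3b²-L²)/(6L)=169/12 = ((-13)·(16/3)³/(6·8)+(169/12)·(16/3))/100000 = 689/2025000 m
Superposition: y = Σ y_i = -487/60750 m ≈ -0.008016 m

y(16/3) = -487/60750 m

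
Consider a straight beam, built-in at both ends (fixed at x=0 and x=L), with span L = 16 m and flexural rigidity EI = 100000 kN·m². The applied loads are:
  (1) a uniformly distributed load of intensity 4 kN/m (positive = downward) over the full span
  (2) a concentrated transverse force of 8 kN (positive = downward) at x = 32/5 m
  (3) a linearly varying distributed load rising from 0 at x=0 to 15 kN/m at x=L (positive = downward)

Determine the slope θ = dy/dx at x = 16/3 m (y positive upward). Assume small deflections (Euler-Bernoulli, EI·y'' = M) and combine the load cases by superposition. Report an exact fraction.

Load 1 — uniform load w=4 kN/m over full span:
  θ_1 = -wx(L-x)(L-2x)/(12EI) = -4·(16/3)·(16-(16/3))·(16-2·(16/3))/(12·100000) = -256/253125 rad
Load 2 — point force P=8 kN at a=32/5 m (b=L-a=48/5):
  θ_2 = -Pb²x(2aL-(3a+b)x)/(2L³EI)  [x≤a] = -8·(48/5)²·(16/3)·(2·(32/5)·16-(3·(32/5)+(48/5))·(16/3))/(2·16³·100000) = -96/390625 rad
Load 3 — triangular load w₀=15 kN/m (0→w₀ over full span):
  θ_3 = -w₀(2x(L-x)(L-2x)(x+2L)+x²(L-x)²)/(120LEI) = -15·(2·(16/3)·(16-(16/3))·(16-2·(16/3))·((16/3)+2·16)+(16/3)²·(16-(16/3))²)/(120·16·100000) = -512/253125 rad
Superposition: θ = Σ θ_i = -34592/10546875 rad ≈ -0.003280 rad

θ(16/3) = -34592/10546875 rad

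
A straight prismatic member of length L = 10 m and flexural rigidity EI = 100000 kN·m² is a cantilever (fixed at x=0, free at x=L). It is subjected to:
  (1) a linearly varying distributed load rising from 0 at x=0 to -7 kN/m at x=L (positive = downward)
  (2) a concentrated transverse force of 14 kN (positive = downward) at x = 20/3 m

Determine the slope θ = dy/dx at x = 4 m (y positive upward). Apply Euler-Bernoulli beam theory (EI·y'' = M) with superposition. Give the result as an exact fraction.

θ(4) = 749/187500 rad

Load 1 — triangular load w₀=-7 kN/m (0→w₀ over full span):
  θ_1 = (w₀Lx²/4-w₀L²x/3-w₀x⁴/(24L))/EI = ((-7)·10·4²/4-(-7)·10²·4/3-(-7)·4⁴/(24·10))/100000 = 413/62500 rad
Load 2 — point force P=14 kN at a=20/3 m (b=L-a=10/3):
  θ_2 = -Px(2a-x)/(2EI)  [x≤a] = -14·4·(2·(20/3)-4)/(2·100000) = -49/18750 rad
Superposition: θ = Σ θ_i = 749/187500 rad ≈ 0.003995 rad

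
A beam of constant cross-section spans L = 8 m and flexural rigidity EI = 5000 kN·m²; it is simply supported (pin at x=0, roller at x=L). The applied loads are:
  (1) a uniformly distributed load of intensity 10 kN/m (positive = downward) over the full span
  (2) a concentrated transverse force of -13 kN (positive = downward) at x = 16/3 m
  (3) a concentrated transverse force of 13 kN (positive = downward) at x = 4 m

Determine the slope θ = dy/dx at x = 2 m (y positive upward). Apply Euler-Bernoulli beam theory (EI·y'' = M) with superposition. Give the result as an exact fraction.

Load 1 — uniform load w=10 kN/m over full span:
  θ_1 = -w(L³-6Lx²+4x³)/(24EI) = -10·(8³-6·8·2²+4·2³)/(24·5000) = -11/375 rad
Load 2 — point force P=-13 kN at a=16/3 m (b=L-a=8/3):
  θ_2 = -Pb(L²-b²-3x²)/(6LEI)  [x≤a] = -(-13)·(8/3)·(8²-(8/3)²-3·2²)/(6·8·5000) = 1313/202500 rad
Load 3 — point force P=13 kN at a=4 m (b=L-a=4):
  θ_3 = -Pb(L²-b²-3x²)/(6LEI)  [x≤a] = -13·4·(8²-4²-3·2²)/(6·8·5000) = -39/5000 rad
Superposition: θ = Σ θ_i = -12413/405000 rad ≈ -0.030649 rad

θ(2) = -12413/405000 rad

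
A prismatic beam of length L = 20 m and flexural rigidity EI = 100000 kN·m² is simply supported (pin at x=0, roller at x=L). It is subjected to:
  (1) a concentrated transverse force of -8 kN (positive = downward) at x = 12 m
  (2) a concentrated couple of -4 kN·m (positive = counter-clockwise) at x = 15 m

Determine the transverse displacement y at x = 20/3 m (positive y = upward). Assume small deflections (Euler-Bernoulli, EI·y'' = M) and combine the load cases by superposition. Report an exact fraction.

Load 1 — point force P=-8 kN at a=12 m (b=L-a=8):
  y_1 = -Pbx(L²-b²-x²)/(6LEI)  [x≤a] = -(-8)·8·(20/3)·(20²-8²-(20/3)²)/(6·20·100000) = 2624/253125 m
Load 2 — applied couple M₀=-4 kN·m at a=15 m (b=L-a=5):
  y_2 = (M₀x³/(6L)+C₁x)/EI  [x≤a] with C₁=M₀(3b²-L²)/(6L)=65/6 = ((-4)·(20/3)³/(6·20)+(65/6)·(20/3))/100000 = 101/162000 m
Superposition: y = Σ y_i = 44509/4050000 m ≈ 0.010990 m

y(20/3) = 44509/4050000 m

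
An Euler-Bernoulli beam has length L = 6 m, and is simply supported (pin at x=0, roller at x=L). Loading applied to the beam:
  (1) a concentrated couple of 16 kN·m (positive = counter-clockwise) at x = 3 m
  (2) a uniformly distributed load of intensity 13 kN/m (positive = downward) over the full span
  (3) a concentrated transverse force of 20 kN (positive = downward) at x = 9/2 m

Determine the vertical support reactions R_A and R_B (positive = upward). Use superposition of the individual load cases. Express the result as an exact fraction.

Load 1 — applied couple M₀=16 kN·m at a=3 m (b=L-a=3):
  R_A = M₀/L = 16/6 = 8/3 kN
  R_B = -M₀/L = -16/6 = -8/3 kN
Load 2 — uniform load w=13 kN/m over full span:
  R_A = wL/2 = 13·6/2 = 39 kN
  R_B = wL/2 = 13·6/2 = 39 kN
Load 3 — point force P=20 kN at a=9/2 m (b=L-a=3/2):
  R_A = Pb/L = 20·(3/2)/6 = 5 kN
  R_B = Pa/L = 20·(9/2)/6 = 15 kN
Superposition: R_A = 140/3 kN, R_B = 154/3 kN

R_A = 140/3 kN, R_B = 154/3 kN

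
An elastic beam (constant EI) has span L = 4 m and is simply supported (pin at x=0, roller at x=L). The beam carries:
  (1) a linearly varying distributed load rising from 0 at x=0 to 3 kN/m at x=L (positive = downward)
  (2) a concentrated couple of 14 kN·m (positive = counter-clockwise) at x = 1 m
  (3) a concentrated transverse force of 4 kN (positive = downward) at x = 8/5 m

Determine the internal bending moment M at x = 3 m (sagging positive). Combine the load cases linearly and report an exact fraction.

Load 1 — triangular load w₀=3 kN/m (0→w₀ over full span):
  M_1 = w₀Lx/6 - w₀x³/(6L) = 3·4·3/6 - 3·3³/(6·4) = 21/8 kN·m
Load 2 — applied couple M₀=14 kN·m at a=1 m (b=L-a=3):
  M_2 = M₀x/L - M₀  [x>a] = 14·3/4 - 14 = -7/2 kN·m
Load 3 — point force P=4 kN at a=8/5 m (b=L-a=12/5):
  M_3 = Pa(L-x)/L  [x>a] = 4·(8/5)·(4-3)/4 = 8/5 kN·m
Superposition: M = Σ M_i = 29/40 kN·m ≈ 0.725000 kN·m

M(3) = 29/40 kN·m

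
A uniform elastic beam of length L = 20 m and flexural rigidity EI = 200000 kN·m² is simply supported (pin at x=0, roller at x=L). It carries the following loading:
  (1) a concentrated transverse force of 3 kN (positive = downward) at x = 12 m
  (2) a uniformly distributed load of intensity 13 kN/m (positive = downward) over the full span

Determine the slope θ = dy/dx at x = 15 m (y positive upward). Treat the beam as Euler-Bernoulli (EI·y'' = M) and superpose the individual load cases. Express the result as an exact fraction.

Load 1 — point force P=3 kN at a=12 m (b=L-a=8):
  θ_1 = -Pa(2L²-6Lx+3x²+a²)/(6LEI)  [x>a] = -3·12·(2·20²-6·20·15+3·15²+12²)/(6·20·200000) = 543/2000000 rad
Load 2 — uniform load w=13 kN/m over full span:
  θ_2 = -w(L³-6Lx²+4x³)/(24EI) = -13·(20³-6·20·15²+4·15³)/(24·200000) = 143/9600 rad
Superposition: θ = Σ θ_i = 22751/1500000 rad ≈ 0.015167 rad

θ(15) = 22751/1500000 rad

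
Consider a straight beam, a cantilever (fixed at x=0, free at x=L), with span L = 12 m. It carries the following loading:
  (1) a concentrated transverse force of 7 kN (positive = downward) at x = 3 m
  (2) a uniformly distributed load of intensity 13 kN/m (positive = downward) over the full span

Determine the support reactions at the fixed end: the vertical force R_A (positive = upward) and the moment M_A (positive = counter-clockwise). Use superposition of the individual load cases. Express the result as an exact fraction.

Load 1 — point force P=7 kN at a=3 m (b=L-a=9):
  R_A = P = 7 kN
  M_A = Pa = 7·3 = 21 kN·m
Load 2 — uniform load w=13 kN/m over full span:
  R_A = wL = 13·12 = 156 kN
  M_A = wL²/2 = 13·12²/2 = 936 kN·m
Superposition: R_A = 163 kN, M_A = 957 kN·m

R_A = 163 kN, M_A = 957 kN·m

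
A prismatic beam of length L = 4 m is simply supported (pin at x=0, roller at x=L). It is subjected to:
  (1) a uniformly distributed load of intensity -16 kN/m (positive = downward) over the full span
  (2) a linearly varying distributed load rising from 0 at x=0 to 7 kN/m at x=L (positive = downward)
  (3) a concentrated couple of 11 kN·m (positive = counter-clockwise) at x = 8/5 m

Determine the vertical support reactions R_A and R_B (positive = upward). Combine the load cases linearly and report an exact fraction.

Load 1 — uniform load w=-16 kN/m over full span:
  R_A = wL/2 = (-16)·4/2 = -32 kN
  R_B = wL/2 = (-16)·4/2 = -32 kN
Load 2 — triangular load w₀=7 kN/m (0→w₀ over full span):
  R_A = w₀L/6 = 7·4/6 = 14/3 kN
  R_B = w₀L/3 = 7·4/3 = 28/3 kN
Load 3 — applied couple M₀=11 kN·m at a=8/5 m (b=L-a=12/5):
  R_A = M₀/L = 11/4 kN
  R_B = -M₀/L = -11/4 kN
Superposition: R_A = -295/12 kN, R_B = -305/12 kN

R_A = -295/12 kN, R_B = -305/12 kN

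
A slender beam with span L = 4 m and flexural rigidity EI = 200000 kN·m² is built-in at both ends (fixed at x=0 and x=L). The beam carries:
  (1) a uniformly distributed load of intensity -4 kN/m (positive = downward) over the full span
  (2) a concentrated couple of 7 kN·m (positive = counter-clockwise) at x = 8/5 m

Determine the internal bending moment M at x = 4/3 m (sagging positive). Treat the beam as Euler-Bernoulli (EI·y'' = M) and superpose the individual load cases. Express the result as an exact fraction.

Load 1 — uniform load w=-4 kN/m over full span:
  M_1 = wLx/2 - wL²/12 - wx²/2 = (-4)·4·(4/3)/2 - (-4)·4²/12 - (-4)·(4/3)²/2 = -16/9 kN·m
Load 2 — applied couple M₀=7 kN·m at a=8/5 m (b=L-a=12/5):
  M_2 = R_Ax - M_A  [x≤a] with R_A=63/25, M_A=21/25 = (63/25)·(4/3) - (21/25) = 63/25 kN·m
Superposition: M = Σ M_i = 167/225 kN·m ≈ 0.742222 kN·m

M(4/3) = 167/225 kN·m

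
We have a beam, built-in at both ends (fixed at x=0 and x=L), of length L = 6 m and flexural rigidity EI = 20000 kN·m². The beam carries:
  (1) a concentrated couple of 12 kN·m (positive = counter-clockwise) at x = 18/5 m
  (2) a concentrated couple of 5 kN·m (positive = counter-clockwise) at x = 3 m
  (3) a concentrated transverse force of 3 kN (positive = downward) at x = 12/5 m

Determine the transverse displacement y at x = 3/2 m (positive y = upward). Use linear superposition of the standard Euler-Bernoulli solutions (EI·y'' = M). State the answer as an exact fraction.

y(3/2) = -8361/32000000 m

Load 1 — applied couple M₀=12 kN·m at a=18/5 m (b=L-a=12/5):
  y_1 = (R_Ax³/6 - M_Ax²/2)/EI  [x≤a] with R_A=72/25, M_A=96/25 = ((72/25)·(3/2)³/6 - (96/25)·(3/2)²/2)/20000 = -27/200000 m
Load 2 — applied couple M₀=5 kN·m at a=3 m (b=L-a=3):
  y_2 = (R_Ax³/6 - M_Ax²/2)/EI  [x≤a] with R_A=5/4, M_A=5/4 = ((5/4)·(3/2)³/6 - (5/4)·(3/2)²/2)/20000 = -9/256000 m
Load 3 — point force P=3 kN at a=12/5 m (b=L-a=18/5):
  y_3 = -Pb²x²(3aL-(3a+b)x)/(6L³EI)  [x≤a] = -3·(18/5)²·(3/2)²·(3·(12/5)·6-(3·(12/5)+(18/5))·(3/2))/(6·6³·20000) = -729/8000000 m
Superposition: y = Σ y_i = -8361/32000000 m ≈ -0.000261 m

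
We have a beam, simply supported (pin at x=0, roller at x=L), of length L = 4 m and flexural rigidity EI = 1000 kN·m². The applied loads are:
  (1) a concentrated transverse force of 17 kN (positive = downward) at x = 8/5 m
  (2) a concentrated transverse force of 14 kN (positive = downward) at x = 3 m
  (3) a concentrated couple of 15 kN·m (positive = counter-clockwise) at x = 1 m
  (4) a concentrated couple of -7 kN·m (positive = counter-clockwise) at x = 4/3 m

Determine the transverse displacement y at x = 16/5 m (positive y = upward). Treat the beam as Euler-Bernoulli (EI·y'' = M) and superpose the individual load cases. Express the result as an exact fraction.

Load 1 — point force P=17 kN at a=8/5 m (b=L-a=12/5):
  y_1 = -Pa(L-x)(2Lx-a²-x²)/(6LEI)  [x>a] = -17·(8/5)·(4-(16/5))·(2·4·(16/5)-(8/5)²-(16/5)²)/(6·4·1000) = -544/46875 m
Load 2 — point force P=14 kN at a=3 m (b=L-a=1):
  y_2 = -Pa(L-x)(2Lx-a²-x²)/(6LEI)  [x>a] = -14·3·(4-(16/5))·(2·4·(16/5)-3²-(16/5)²)/(6·4·1000) = -1113/125000 m
Load 3 — applied couple M₀=15 kN·m at a=1 m (b=L-a=3):
  y_3 = (M₀x³/(6L)-M₀(x-a)²/2+C₁x)/EI  [x>a] with C₁=M₀(3b²-L²)/(6L)=55/8 = (15·(16/5)³/(6·4)-15·((16/5)-1)²/2+(55/8)·(16/5))/1000 = 309/50000 m
Load 4 — applied couple M₀=-7 kN·m at a=4/3 m (b=L-a=8/3):
  y_4 = (M₀x³/(6L)-M₀(x-a)²/2+C₁x)/EI  [x>a] with C₁=M₀(3b²-L²)/(6L)=-14/9 = ((-7)·(16/5)³/(6·4)-(-7)·((16/5)-(4/3))²/2+(-14/9)·(16/5))/1000 = -329/140625 m
Superposition: y = Σ y_i = -7501/450000 m ≈ -0.016669 m

y(16/5) = -7501/450000 m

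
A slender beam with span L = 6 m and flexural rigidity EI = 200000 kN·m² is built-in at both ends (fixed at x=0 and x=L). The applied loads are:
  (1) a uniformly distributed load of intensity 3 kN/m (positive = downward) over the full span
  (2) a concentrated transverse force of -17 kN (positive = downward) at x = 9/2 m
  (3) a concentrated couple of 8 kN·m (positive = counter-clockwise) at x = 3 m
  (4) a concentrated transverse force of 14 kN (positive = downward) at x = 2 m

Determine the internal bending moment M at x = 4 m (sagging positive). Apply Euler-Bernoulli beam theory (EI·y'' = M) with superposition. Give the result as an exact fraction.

Load 1 — uniform load w=3 kN/m over full span:
  M_1 = wLx/2 - wL²/12 - wx²/2 = 3·6·4/2 - 3·6²/12 - 3·4²/2 = 3 kN·m
Load 2 — point force P=-17 kN at a=9/2 m (b=L-a=3/2):
  M_2 = Pb²(3a+b)x/L³ - Pab²/L²  [x≤a] = (-17)·(3/2)²·(3·(9/2)+(3/2))·4/6³ - (-17)·(9/2)·(3/2)²/6² = -187/32 kN·m
Load 3 — applied couple M₀=8 kN·m at a=3 m (b=L-a=3):
  M_3 = R_Ax - M_A - M₀  [x>a] with R_A=2, M_A=2 = 2·4 - 2 - 8 = -2 kN·m
Load 4 — point force P=14 kN at a=2 m (b=L-a=4):
  M_4 = Pa²(a+3b)(L-x)/L³ - Pa²b/L²  [x>a] = 14·2²·(2+3·4)·(6-4)/6³ - 14·2²·4/6² = 28/27 kN·m
Superposition: M = Σ M_i = -3289/864 kN·m ≈ -3.806713 kN·m

M(4) = -3289/864 kN·m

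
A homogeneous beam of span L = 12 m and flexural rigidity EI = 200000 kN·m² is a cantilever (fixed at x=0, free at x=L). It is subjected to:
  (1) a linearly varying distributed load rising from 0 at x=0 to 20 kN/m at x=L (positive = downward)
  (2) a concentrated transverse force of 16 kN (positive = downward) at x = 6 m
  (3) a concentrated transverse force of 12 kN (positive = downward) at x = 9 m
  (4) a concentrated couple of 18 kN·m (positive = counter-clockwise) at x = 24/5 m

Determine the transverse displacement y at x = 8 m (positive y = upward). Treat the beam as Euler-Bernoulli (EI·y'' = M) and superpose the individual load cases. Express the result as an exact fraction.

y(8) = -86524/703125 m

Load 1 — triangular load w₀=20 kN/m (0→w₀ over full span):
  y_1 = (w₀Lx³/12-w₀L²x²/6-w₀x⁵/(120L))/EI = (20·12·8³/12-20·12²·8²/6-20·8⁵/(120·12))/200000 = -2944/28125 m
Load 2 — point force P=16 kN at a=6 m (b=L-a=6):
  y_2 = -Pa²(3x-a)/(6EI)  [x>a] = -16·6²·(3·8-6)/(6·200000) = -27/3125 m
Load 3 — point force P=12 kN at a=9 m (b=L-a=3):
  y_3 = -Px²(3a-x)/(6EI)  [x≤a] = -12·8²·(3·9-8)/(6·200000) = -38/3125 m
Load 4 — applied couple M₀=18 kN·m at a=24/5 m (b=L-a=36/5):
  y_4 = M₀a(2x-a)/(2EI)  [x>a] = 18·(24/5)·(2·8-(24/5))/(2·200000) = 189/78125 m
Superposition: y = Σ y_i = -86524/703125 m ≈ -0.123056 m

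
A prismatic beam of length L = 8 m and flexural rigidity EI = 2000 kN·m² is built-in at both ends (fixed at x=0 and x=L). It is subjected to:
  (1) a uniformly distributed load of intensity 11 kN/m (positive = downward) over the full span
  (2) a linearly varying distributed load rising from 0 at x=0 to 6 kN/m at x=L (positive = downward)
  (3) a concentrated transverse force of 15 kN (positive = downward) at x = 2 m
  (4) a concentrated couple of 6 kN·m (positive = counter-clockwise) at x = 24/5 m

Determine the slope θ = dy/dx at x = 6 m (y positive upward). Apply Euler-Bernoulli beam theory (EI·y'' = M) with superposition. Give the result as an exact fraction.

θ(6) = 25433/800000 rad

Load 1 — uniform load w=11 kN/m over full span:
  θ_1 = -wx(L-x)(L-2x)/(12EI) = -11·6·(8-6)·(8-2·6)/(12·2000) = 11/500 rad
Load 2 — triangular load w₀=6 kN/m (0→w₀ over full span):
  θ_2 = -w₀(2x(L-x)(L-2x)(x+2L)+x²(L-x)²)/(120LEI) = -6·(2·6·(8-6)·(8-2·6)·(6+2·8)+6²·(8-6)²)/(120·8·2000) = 123/20000 rad
Load 3 — point force P=15 kN at a=2 m (b=L-a=6):
  θ_3 = Pa²(L-x)(2bL-(3b+a)(L-x))/(2L³EI)  [x>a] = 15·2²·(8-6)·(2·6·8-(3·6+2)·(8-6))/(2·8³·2000) = 21/6400 rad
Load 4 — applied couple M₀=6 kN·m at a=24/5 m (b=L-a=16/5):
  θ_4 = (R_Ax²/2 - M_Ax - M₀(x-a))/EI  [x>a] with R_A=27/25, M_A=48/25 = ((27/25)·6²/2 - (48/25)·6 - 6·(6-(24/5)))/2000 = 9/25000 rad
Superposition: θ = Σ θ_i = 25433/800000 rad ≈ 0.031791 rad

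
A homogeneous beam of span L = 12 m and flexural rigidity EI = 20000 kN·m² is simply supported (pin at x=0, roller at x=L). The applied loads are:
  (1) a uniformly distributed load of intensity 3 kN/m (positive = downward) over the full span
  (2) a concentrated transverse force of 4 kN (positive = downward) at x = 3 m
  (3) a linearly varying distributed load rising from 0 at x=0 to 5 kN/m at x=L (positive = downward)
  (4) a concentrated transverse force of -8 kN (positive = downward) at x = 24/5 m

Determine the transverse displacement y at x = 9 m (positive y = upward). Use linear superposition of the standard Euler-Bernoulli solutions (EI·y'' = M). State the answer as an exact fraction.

y(9) = -3852081/80000000 m

Load 1 — uniform load w=3 kN/m over full span:
  y_1 = -wx(L³-2Lx²+x³)/(24EI) = -3·9·(12³-2·12·9²+9³)/(24·20000) = -4617/160000 m
Load 2 — point force P=4 kN at a=3 m (b=L-a=9):
  y_2 = -Pa(L-x)(2Lx-a²-x²)/(6LEI)  [x>a] = -4·3·(12-9)·(2·12·9-3²-9²)/(6·12·20000) = -63/20000 m
Load 3 — triangular load w₀=5 kN/m (0→w₀ over full span):
  y_3 = -w₀x(7L⁴-10L²x²+3x⁴)/(360LEI) = -5·9·(7·12⁴-10·12²·9²+3·9⁴)/(360·12·20000) = -3213/128000 m
Load 4 — point force P=-8 kN at a=24/5 m (b=L-a=36/5):
  y_4 = -Pa(L-x)(2Lx-a²-x²)/(6LEI)  [x>a] = -(-8)·(24/5)·(12-9)·(2·12·9-(24/5)²-9²)/(6·12·20000) = 2799/312500 m
Superposition: y = Σ y_i = -3852081/80000000 m ≈ -0.048151 m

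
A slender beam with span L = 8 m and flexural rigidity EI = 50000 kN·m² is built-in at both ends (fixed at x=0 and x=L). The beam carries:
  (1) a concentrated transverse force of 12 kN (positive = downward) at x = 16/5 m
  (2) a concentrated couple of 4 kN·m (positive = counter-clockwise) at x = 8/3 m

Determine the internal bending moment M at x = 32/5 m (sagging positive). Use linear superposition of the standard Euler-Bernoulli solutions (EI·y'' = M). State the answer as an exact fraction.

Load 1 — point force P=12 kN at a=16/5 m (b=L-a=24/5):
  M_1 = Pa²(a+3b)(L-x)/L³ - Pa²b/L²  [x>a] = 12·(16/5)²·((16/5)+3·(24/5))·(8-(32/5))/8³ - 12·(16/5)²·(24/5)/8² = -1536/625 kN·m
Load 2 — applied couple M₀=4 kN·m at a=8/3 m (b=L-a=16/3):
  M_2 = R_Ax - M_A - M₀  [x>a] with R_A=2/3, M_A=0 = (2/3)·(32/5) - 0 - 4 = 4/15 kN·m
Superposition: M = Σ M_i = -4108/1875 kN·m ≈ -2.190933 kN·m

M(32/5) = -4108/1875 kN·m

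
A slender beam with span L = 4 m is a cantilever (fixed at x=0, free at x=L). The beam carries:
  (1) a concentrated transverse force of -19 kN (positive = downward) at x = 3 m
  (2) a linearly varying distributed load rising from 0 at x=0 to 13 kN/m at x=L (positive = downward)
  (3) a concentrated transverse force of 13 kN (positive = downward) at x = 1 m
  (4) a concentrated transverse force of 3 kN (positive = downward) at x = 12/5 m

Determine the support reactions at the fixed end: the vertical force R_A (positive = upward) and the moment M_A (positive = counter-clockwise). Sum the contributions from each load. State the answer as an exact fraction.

Load 1 — point force P=-19 kN at a=3 m (b=L-a=1):
  R_A = P = (-19) = -19 kN
  M_A = Pa = (-19)·3 = -57 kN·m
Load 2 — triangular load w₀=13 kN/m (0→w₀ over full span):
  R_A = w₀L/2 = 13·4/2 = 26 kN
  M_A = w₀L²/3 = 13·4²/3 = 208/3 kN·m
Load 3 — point force P=13 kN at a=1 m (b=L-a=3):
  R_A = P = 13 kN
  M_A = Pa = 13·1 = 13 kN·m
Load 4 — point force P=3 kN at a=12/5 m (b=L-a=8/5):
  R_A = P = 3 kN
  M_A = Pa = 3·(12/5) = 36/5 kN·m
Superposition: R_A = 23 kN, M_A = 488/15 kN·m

R_A = 23 kN, M_A = 488/15 kN·m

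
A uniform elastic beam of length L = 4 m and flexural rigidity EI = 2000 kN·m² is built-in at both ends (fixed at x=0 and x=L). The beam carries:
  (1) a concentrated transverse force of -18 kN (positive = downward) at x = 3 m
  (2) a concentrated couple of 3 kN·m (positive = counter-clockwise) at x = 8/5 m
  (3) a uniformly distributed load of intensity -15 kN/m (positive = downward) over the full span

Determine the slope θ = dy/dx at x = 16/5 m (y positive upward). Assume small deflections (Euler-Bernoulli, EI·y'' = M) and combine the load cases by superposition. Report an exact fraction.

Load 1 — point force P=-18 kN at a=3 m (b=L-a=1):
  θ_1 = Pa²(L-x)(2bL-(3b+a)(L-x))/(2L³EI)  [x>a] = (-18)·3²·(4-(16/5))·(2·1·4-(3·1+3)·(4-(16/5)))/(2·4³·2000) = -81/50000 rad
Load 2 — applied couple M₀=3 kN·m at a=8/5 m (b=L-a=12/5):
  θ_2 = (R_Ax²/2 - M_Ax - M₀(x-a))/EI  [x>a] with R_A=27/25, M_A=9/25 = ((27/25)·(16/5)²/2 - (9/25)·(16/5) - 3·((16/5)-(8/5)))/2000 = -33/156250 rad
Load 3 — uniform load w=-15 kN/m over full span:
  θ_3 = -wx(L-x)(L-2x)/(12EI) = -(-15)·(16/5)·(4-(16/5))·(4-2·(16/5))/(12·2000) = -12/3125 rad
Superposition: θ = Σ θ_i = -7089/1250000 rad ≈ -0.005671 rad

θ(16/5) = -7089/1250000 rad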